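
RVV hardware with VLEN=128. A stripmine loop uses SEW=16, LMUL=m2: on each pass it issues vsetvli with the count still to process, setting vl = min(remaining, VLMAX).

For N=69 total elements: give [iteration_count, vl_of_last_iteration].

VLMAX = VLEN×LMUL/SEW = 128×2/16 = 16
N=69: ⌈69/16⌉ = 5 iters; last vl = 69 − 4×16 = 5

[iterations, last_vl] = [5, 5]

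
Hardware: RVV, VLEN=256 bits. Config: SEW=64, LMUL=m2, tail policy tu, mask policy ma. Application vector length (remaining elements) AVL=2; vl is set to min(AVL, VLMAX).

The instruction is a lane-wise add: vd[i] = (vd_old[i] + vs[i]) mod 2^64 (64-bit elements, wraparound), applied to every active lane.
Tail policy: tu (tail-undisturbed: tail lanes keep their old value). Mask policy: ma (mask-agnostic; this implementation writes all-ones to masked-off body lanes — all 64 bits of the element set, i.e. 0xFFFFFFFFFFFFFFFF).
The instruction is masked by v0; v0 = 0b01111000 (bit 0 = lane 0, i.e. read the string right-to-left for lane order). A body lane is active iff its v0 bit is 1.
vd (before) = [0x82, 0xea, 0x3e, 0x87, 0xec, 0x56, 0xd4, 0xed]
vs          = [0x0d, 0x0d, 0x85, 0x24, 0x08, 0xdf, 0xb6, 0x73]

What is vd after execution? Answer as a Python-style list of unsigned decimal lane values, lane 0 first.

VLMAX = (256 × 2) / 64 = 8 lanes
AVL=2 ≤ VLMAX=8, so vl = 2
vd[0] mask-off/ones -> 0xffffffffffffffff
vd[1] mask-off/ones -> 0xffffffffffffffff
vd[2] tail/keep -> 0x3e
vd[3] tail/keep -> 0x87
vd[4] tail/keep -> 0xec
vd[5] tail/keep -> 0x56
vd[6] tail/keep -> 0xd4
vd[7] tail/keep -> 0xed

vd = [18446744073709551615, 18446744073709551615, 62, 135, 236, 86, 212, 237]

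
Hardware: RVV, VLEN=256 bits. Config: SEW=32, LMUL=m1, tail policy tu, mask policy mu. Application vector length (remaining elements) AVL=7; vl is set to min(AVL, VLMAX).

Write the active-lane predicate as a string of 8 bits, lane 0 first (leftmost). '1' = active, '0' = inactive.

predicate = 11111110

lanes per group: 256·1/32 = 8
vl = min(AVL, VLMAX) = min(7, 8) = 7
bits (lane 0 leftmost): 11111110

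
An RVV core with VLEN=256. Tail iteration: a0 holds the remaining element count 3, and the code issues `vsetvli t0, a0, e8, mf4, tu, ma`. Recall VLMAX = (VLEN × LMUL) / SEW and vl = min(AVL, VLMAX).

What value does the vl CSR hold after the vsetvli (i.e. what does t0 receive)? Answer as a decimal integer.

lanes per group: 256·1/4/8 = 8
vl = min(AVL, VLMAX) = min(3, 8) = 3

vl = 3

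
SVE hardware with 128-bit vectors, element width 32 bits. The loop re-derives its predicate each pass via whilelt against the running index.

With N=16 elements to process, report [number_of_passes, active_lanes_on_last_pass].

[iterations, last_vl] = [4, 4]

register lanes = 128/32 = 4
16 elements at 4/iter → 4 passes, remainder 4 on the last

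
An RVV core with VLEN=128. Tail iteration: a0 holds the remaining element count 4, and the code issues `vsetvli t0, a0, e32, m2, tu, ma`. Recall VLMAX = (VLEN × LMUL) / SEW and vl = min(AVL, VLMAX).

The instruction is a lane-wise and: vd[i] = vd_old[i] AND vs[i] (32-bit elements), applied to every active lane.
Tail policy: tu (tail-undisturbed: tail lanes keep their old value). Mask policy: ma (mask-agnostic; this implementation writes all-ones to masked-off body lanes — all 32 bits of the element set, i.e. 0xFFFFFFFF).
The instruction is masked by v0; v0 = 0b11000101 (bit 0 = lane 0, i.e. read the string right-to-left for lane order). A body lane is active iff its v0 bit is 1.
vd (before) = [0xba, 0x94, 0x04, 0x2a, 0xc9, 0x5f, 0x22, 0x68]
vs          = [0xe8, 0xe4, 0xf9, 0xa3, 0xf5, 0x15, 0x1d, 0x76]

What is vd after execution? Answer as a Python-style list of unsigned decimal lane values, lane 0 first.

vd = [168, 4294967295, 0, 4294967295, 201, 95, 34, 104]

lanes per group: 128·2/32 = 8
vl ← min(4, 8) = 4
[0] and(0xba,0xe8) = 0xa8
[1] mask-off/ones = 0xffffffff
[2] and(0x04,0xf9) = 0x00
[3] mask-off/ones = 0xffffffff
[4] tail/keep = 0xc9
[5] tail/keep = 0x5f
[6] tail/keep = 0x22
[7] tail/keep = 0x68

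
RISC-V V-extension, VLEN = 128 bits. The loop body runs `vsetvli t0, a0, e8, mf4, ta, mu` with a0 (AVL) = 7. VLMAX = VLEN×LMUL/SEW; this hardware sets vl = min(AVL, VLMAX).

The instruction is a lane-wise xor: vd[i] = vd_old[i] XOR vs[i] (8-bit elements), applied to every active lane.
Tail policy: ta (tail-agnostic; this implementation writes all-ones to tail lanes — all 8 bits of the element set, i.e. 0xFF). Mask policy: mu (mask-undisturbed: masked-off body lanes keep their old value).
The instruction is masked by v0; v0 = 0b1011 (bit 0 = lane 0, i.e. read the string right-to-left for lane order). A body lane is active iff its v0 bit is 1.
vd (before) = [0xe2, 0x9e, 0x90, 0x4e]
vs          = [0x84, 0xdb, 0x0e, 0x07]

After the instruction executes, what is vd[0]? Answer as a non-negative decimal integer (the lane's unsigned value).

VLMAX = VLEN×LMUL/SEW = 128×1/4/8 = 4
AVL=7 > VLMAX=4, so vl = 4
[0] xor(0xe2,0x84) = 0x66
[1] xor(0x9e,0xdb) = 0x45
[2] mask-off/keep = 0x90
[3] xor(0x4e,0x07) = 0x49

vd[0] = 102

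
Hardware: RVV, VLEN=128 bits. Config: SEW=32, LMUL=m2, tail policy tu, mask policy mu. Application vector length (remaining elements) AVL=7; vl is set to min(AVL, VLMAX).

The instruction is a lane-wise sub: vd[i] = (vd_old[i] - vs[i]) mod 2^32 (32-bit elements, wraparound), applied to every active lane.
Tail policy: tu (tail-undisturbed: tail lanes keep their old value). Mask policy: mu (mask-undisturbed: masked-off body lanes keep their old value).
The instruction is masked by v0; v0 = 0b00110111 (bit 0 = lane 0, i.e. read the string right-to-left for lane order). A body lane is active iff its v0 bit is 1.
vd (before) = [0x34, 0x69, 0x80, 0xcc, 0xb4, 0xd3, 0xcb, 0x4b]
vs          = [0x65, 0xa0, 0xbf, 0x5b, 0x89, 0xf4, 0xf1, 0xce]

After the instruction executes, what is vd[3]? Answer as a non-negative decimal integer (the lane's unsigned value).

vd[3] = 204

VLMAX = VLEN×LMUL/SEW = 128×2/32 = 8
vl = min(AVL, VLMAX) = min(7, 8) = 7
[0] sub(0x34,0x65) = 0xffffffcf
[1] sub(0x69,0xa0) = 0xffffffc9
[2] sub(0x80,0xbf) = 0xffffffc1
[3] mask-off/keep = 0xcc
[4] sub(0xb4,0x89) = 0x2b
[5] sub(0xd3,0xf4) = 0xffffffdf
[6] mask-off/keep = 0xcb
[7] tail/keep = 0x4b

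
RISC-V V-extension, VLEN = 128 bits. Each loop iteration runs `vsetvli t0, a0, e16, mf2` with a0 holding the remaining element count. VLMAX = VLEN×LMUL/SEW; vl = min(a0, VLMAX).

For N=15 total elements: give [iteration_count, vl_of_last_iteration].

[iterations, last_vl] = [4, 3]

VLMAX = (128 × 1/2) / 16 = 4 lanes
N=15: ⌈15/4⌉ = 4 iters; last vl = 15 − 3×4 = 3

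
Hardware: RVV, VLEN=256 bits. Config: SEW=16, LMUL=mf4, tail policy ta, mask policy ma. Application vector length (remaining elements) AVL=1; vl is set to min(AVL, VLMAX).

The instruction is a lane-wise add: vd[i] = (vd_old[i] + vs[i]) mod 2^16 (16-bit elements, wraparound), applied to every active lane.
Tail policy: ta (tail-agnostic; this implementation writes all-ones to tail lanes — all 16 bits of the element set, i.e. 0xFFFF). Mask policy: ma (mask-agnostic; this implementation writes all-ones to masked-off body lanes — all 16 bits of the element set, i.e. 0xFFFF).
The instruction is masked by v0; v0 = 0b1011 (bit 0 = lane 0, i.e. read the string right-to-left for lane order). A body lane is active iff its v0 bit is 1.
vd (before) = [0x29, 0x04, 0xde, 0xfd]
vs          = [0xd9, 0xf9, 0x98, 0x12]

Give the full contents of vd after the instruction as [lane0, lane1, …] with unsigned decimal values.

lanes per group: 256·1/4/16 = 4
vl ← min(1, 4) = 1
  i=0: add(0x29,0xd9) → 258
  i=1: tail/ones → 65535
  i=2: tail/ones → 65535
  i=3: tail/ones → 65535

vd = [258, 65535, 65535, 65535]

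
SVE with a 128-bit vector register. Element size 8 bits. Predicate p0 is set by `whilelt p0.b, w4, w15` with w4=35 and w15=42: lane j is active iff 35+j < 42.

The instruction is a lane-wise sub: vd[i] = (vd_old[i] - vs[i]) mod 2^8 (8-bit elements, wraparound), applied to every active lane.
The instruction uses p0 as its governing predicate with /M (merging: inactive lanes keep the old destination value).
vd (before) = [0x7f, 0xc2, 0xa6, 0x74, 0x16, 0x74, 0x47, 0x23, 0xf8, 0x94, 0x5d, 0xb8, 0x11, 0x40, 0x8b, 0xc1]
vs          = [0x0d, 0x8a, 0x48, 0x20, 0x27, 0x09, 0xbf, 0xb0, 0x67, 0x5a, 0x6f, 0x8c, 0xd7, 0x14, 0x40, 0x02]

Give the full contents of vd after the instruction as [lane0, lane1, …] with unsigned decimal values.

vd = [114, 56, 94, 84, 239, 107, 136, 35, 248, 148, 93, 184, 17, 64, 139, 193]

register lanes = 128/8 = 16
p0[j] = (35+j < 42); true for j=0..6 → 7 lanes set
[0] sub(0x7f,0x0d) = 0x72
[1] sub(0xc2,0x8a) = 0x38
[2] sub(0xa6,0x48) = 0x5e
[3] sub(0x74,0x20) = 0x54
[4] sub(0x16,0x27) = 0xef
[5] sub(0x74,0x09) = 0x6b
[6] sub(0x47,0xbf) = 0x88
[7] tail/keep = 0x23
[8] tail/keep = 0xf8
[9] tail/keep = 0x94
[10] tail/keep = 0x5d
[11] tail/keep = 0xb8
[12] tail/keep = 0x11
[13] tail/keep = 0x40
[14] tail/keep = 0x8b
[15] tail/keep = 0xc1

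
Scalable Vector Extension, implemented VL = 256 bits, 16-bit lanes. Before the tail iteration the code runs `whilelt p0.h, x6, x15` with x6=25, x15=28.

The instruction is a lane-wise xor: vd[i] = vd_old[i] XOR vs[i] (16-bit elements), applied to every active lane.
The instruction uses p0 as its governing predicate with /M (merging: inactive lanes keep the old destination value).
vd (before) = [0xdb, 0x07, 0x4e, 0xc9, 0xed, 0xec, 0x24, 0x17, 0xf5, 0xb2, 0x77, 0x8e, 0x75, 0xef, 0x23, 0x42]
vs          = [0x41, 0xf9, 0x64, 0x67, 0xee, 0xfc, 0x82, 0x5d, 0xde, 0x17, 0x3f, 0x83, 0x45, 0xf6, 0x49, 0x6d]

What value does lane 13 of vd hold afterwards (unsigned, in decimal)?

lane count: 256 div 16 = 16
whilelt: lane j active iff 25+j < 28 → j < 3 → 3 active
lane  0: xor(0xdb,0x41) ⇒ 0x9a
lane  1: xor(0x07,0xf9) ⇒ 0xfe
lane  2: xor(0x4e,0x64) ⇒ 0x2a
lane  3: tail/keep ⇒ 0xc9
lane  4: tail/keep ⇒ 0xed
lane  5: tail/keep ⇒ 0xec
lane  6: tail/keep ⇒ 0x24
lane  7: tail/keep ⇒ 0x17
lane  8: tail/keep ⇒ 0xf5
lane  9: tail/keep ⇒ 0xb2
lane 10: tail/keep ⇒ 0x77
lane 11: tail/keep ⇒ 0x8e
lane 12: tail/keep ⇒ 0x75
lane 13: tail/keep ⇒ 0xef
lane 14: tail/keep ⇒ 0x23
lane 15: tail/keep ⇒ 0x42

vd[13] = 239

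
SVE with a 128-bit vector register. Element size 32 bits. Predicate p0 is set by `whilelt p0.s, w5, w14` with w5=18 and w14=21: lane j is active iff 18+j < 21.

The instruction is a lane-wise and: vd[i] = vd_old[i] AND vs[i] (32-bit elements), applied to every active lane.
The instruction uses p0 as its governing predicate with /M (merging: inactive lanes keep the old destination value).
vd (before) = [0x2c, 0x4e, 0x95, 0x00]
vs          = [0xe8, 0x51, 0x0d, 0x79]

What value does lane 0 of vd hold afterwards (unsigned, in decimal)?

lane count: 128 div 32 = 4
p0[j] = (18+j < 21); true for j=0..2 → 3 lanes set
  i=0: and(0x2c,0xe8) → 40
  i=1: and(0x4e,0x51) → 64
  i=2: and(0x95,0x0d) → 5
  i=3: tail/keep → 0

vd[0] = 40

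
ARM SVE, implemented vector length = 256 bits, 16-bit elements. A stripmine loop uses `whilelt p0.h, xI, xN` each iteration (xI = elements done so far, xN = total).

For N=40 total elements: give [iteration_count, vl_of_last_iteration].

[iterations, last_vl] = [3, 8]

lane count: 256 div 16 = 16
40 elements at 16/iter → 3 passes, remainder 8 on the last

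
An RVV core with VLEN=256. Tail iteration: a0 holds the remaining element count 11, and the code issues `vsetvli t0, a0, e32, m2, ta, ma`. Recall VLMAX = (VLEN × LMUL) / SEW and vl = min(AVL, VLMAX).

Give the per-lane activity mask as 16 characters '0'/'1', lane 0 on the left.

predicate = 1111111111100000

VLMAX = VLEN×LMUL/SEW = 256×2/32 = 16
AVL=11 ≤ VLMAX=16, so vl = 11
bits (lane 0 leftmost): 1111111111100000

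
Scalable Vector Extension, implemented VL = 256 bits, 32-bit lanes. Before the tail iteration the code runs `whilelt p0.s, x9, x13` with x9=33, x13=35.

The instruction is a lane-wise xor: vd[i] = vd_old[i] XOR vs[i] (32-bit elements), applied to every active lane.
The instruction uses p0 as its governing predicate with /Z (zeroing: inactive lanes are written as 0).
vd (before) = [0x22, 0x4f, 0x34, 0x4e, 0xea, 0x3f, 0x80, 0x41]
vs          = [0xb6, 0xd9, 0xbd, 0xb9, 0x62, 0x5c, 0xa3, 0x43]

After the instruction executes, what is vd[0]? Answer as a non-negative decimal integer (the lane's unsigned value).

vd[0] = 148

lane count: 256 div 32 = 8
p0[j] = (33+j < 35); true for j=0..1 → 2 lanes set
vd[0] xor(0x22,0xb6) -> 0x94
vd[1] xor(0x4f,0xd9) -> 0x96
vd[2] tail/zero -> 0x00
vd[3] tail/zero -> 0x00
vd[4] tail/zero -> 0x00
vd[5] tail/zero -> 0x00
vd[6] tail/zero -> 0x00
vd[7] tail/zero -> 0x00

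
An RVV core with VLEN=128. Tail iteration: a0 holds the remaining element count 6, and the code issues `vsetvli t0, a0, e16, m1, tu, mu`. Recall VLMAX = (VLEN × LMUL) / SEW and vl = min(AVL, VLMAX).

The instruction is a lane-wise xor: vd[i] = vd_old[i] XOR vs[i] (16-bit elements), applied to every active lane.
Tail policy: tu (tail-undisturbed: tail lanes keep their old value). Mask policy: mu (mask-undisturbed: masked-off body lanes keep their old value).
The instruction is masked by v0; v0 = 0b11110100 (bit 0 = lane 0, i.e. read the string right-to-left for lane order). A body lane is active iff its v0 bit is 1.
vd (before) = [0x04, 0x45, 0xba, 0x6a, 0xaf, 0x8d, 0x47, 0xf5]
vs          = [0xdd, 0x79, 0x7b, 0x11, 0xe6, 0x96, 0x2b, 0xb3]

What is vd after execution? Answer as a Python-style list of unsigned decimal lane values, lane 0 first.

vd = [4, 69, 193, 106, 73, 27, 71, 245]

VLMAX = VLEN×LMUL/SEW = 128×1/16 = 8
vl ← min(6, 8) = 6
vd[0] mask-off/keep -> 0x04
vd[1] mask-off/keep -> 0x45
vd[2] xor(0xba,0x7b) -> 0xc1
vd[3] mask-off/keep -> 0x6a
vd[4] xor(0xaf,0xe6) -> 0x49
vd[5] xor(0x8d,0x96) -> 0x1b
vd[6] tail/keep -> 0x47
vd[7] tail/keep -> 0xf5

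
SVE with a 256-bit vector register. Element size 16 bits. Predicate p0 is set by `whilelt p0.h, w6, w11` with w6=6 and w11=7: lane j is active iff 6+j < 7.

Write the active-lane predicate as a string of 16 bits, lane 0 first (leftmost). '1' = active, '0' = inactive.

256-bit reg / 16-bit elem → 16 lanes
whilelt: lane j active iff 6+j < 7 → j < 1 → 1 active
bits (lane 0 leftmost): 1000000000000000

predicate = 1000000000000000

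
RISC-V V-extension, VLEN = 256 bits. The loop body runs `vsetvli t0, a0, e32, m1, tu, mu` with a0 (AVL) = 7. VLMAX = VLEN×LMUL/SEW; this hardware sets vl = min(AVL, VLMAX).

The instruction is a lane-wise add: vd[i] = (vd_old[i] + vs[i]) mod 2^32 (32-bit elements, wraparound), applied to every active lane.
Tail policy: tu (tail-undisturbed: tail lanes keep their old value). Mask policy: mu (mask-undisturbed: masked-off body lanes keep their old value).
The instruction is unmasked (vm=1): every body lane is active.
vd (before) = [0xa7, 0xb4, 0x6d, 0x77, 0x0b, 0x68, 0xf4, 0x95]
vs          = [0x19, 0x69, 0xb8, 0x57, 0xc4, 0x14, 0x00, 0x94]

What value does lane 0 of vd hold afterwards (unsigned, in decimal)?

vd[0] = 192

lanes per group: 256·1/32 = 8
vl ← min(7, 8) = 7
vd[0] add(0xa7,0x19) -> 0xc0
vd[1] add(0xb4,0x69) -> 0x11d
vd[2] add(0x6d,0xb8) -> 0x125
vd[3] add(0x77,0x57) -> 0xce
vd[4] add(0x0b,0xc4) -> 0xcf
vd[5] add(0x68,0x14) -> 0x7c
vd[6] add(0xf4,0x00) -> 0xf4
vd[7] tail/keep -> 0x95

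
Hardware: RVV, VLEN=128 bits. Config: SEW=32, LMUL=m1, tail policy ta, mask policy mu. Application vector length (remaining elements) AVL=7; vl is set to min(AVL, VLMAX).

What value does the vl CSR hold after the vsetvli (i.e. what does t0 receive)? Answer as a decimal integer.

vl = 4

lanes per group: 128·1/32 = 4
AVL=7 > VLMAX=4, so vl = 4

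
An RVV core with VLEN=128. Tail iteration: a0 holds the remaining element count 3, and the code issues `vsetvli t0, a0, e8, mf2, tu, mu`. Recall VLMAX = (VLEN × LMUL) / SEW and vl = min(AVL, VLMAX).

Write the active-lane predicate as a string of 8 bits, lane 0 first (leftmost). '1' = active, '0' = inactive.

lanes per group: 128·1/2/8 = 8
AVL=3 ≤ VLMAX=8, so vl = 3
bits (lane 0 leftmost): 11100000

predicate = 11100000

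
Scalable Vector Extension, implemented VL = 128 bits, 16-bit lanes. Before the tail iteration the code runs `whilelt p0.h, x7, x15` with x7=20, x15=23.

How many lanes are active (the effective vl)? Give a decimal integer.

vl = 3

register lanes = 128/16 = 8
whilelt: lane j active iff 20+j < 23 → j < 3 → 3 active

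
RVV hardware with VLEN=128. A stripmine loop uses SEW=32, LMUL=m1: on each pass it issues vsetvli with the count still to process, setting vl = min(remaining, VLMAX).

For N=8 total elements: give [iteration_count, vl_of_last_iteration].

VLMAX = VLEN×LMUL/SEW = 128×1/32 = 4
N=8: ⌈8/4⌉ = 2 iters; last vl = 8 − 1×4 = 4

[iterations, last_vl] = [2, 4]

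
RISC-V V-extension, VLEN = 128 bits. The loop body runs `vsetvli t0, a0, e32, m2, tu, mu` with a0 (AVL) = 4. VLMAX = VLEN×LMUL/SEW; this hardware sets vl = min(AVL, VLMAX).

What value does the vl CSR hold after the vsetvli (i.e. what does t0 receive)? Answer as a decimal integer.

vl = 4

VLMAX = VLEN×LMUL/SEW = 128×2/32 = 8
vl = min(AVL, VLMAX) = min(4, 8) = 4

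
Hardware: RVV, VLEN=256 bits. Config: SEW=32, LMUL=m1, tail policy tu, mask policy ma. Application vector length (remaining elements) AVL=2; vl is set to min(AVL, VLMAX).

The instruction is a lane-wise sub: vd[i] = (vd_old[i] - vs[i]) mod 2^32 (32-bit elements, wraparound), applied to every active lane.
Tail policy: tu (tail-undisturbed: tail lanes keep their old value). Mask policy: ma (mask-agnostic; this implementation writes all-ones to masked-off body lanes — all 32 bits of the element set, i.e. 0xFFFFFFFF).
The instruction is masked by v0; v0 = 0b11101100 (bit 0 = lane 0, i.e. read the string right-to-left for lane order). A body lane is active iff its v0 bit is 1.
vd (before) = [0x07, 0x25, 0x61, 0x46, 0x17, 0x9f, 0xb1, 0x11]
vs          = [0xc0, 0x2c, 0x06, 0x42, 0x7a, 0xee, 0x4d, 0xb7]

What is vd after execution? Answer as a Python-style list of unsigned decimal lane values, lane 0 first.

VLMAX = (256 × 1) / 32 = 8 lanes
AVL=2 ≤ VLMAX=8, so vl = 2
lane  0: mask-off/ones ⇒ 0xffffffff
lane  1: mask-off/ones ⇒ 0xffffffff
lane  2: tail/keep ⇒ 0x61
lane  3: tail/keep ⇒ 0x46
lane  4: tail/keep ⇒ 0x17
lane  5: tail/keep ⇒ 0x9f
lane  6: tail/keep ⇒ 0xb1
lane  7: tail/keep ⇒ 0x11

vd = [4294967295, 4294967295, 97, 70, 23, 159, 177, 17]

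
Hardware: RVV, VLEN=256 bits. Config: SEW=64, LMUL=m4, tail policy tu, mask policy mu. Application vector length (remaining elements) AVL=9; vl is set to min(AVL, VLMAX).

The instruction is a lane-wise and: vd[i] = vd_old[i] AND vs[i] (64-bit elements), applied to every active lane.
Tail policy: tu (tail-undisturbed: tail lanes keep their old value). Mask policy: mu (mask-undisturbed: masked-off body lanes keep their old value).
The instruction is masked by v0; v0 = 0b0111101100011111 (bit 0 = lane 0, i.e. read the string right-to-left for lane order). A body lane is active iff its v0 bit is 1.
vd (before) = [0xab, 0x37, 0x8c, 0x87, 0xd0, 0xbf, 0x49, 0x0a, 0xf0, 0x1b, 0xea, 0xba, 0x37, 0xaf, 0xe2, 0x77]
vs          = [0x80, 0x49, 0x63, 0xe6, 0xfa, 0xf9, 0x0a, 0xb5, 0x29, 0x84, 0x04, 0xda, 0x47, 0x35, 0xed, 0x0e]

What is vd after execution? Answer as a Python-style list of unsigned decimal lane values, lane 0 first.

VLMAX = (256 × 4) / 64 = 16 lanes
vl = min(AVL, VLMAX) = min(9, 16) = 9
vd[0] and(0xab,0x80) -> 0x80
vd[1] and(0x37,0x49) -> 0x01
vd[2] and(0x8c,0x63) -> 0x00
vd[3] and(0x87,0xe6) -> 0x86
vd[4] and(0xd0,0xfa) -> 0xd0
vd[5] mask-off/keep -> 0xbf
vd[6] mask-off/keep -> 0x49
vd[7] mask-off/keep -> 0x0a
vd[8] and(0xf0,0x29) -> 0x20
vd[9] tail/keep -> 0x1b
vd[10] tail/keep -> 0xea
vd[11] tail/keep -> 0xba
vd[12] tail/keep -> 0x37
vd[13] tail/keep -> 0xaf
vd[14] tail/keep -> 0xe2
vd[15] tail/keep -> 0x77

vd = [128, 1, 0, 134, 208, 191, 73, 10, 32, 27, 234, 186, 55, 175, 226, 119]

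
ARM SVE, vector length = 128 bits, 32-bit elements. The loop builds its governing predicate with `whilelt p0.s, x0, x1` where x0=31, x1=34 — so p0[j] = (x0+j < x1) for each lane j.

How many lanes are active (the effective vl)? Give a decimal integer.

vl = 3

register lanes = 128/32 = 4
active while 31+j < 34, i.e. j ∈ [0,3) capped at 4 ⇒ 3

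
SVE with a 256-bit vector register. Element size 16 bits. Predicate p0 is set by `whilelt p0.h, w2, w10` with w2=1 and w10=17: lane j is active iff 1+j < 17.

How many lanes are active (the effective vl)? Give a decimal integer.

register lanes = 256/16 = 16
active while 1+j < 17, i.e. j ∈ [0,16) capped at 16 ⇒ 16

vl = 16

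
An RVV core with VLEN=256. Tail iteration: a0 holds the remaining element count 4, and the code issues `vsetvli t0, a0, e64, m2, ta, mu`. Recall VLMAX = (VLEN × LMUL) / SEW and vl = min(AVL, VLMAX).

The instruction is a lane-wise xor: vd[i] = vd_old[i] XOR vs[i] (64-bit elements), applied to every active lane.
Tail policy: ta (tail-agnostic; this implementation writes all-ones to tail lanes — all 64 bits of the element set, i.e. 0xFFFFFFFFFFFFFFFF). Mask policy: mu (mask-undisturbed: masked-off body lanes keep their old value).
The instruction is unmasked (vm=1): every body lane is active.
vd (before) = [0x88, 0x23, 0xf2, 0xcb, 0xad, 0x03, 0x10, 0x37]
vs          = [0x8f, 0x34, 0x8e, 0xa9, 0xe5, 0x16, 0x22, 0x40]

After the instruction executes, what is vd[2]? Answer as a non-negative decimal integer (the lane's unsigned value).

VLMAX = VLEN×LMUL/SEW = 256×2/64 = 8
vl ← min(4, 8) = 4
vd[0] xor(0x88,0x8f) -> 0x07
vd[1] xor(0x23,0x34) -> 0x17
vd[2] xor(0xf2,0x8e) -> 0x7c
vd[3] xor(0xcb,0xa9) -> 0x62
vd[4] tail/ones -> 0xffffffffffffffff
vd[5] tail/ones -> 0xffffffffffffffff
vd[6] tail/ones -> 0xffffffffffffffff
vd[7] tail/ones -> 0xffffffffffffffff

vd[2] = 124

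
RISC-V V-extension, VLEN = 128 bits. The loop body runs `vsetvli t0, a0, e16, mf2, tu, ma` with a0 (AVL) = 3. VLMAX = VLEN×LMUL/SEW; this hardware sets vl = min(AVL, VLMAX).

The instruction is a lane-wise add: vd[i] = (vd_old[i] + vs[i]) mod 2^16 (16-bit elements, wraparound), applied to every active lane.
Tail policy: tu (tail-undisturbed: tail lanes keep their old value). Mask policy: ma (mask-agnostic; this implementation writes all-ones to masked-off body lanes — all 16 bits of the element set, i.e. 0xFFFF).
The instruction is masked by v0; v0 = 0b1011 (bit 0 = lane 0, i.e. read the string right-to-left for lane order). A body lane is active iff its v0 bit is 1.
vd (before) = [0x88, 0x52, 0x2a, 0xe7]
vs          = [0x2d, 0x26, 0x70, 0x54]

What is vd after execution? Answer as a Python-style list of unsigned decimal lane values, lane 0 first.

vd = [181, 120, 65535, 231]

VLMAX = VLEN×LMUL/SEW = 128×1/2/16 = 4
vl ← min(3, 4) = 3
  i=0: add(0x88,0x2d) → 181
  i=1: add(0x52,0x26) → 120
  i=2: mask-off/ones → 65535
  i=3: tail/keep → 231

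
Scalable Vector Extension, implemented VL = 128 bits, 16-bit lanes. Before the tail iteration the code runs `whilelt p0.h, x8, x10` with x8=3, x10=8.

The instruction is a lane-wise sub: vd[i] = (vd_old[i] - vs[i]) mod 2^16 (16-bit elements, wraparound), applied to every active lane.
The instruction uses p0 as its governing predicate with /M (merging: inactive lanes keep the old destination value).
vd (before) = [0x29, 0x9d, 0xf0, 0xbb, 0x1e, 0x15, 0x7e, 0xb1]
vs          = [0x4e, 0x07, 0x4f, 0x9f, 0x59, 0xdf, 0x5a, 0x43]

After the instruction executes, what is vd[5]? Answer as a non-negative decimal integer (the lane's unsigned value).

vd[5] = 21

lane count: 128 div 16 = 8
active while 3+j < 8, i.e. j ∈ [0,5) capped at 8 ⇒ 5
vd[0] sub(0x29,0x4e) -> 0xffdb
vd[1] sub(0x9d,0x07) -> 0x96
vd[2] sub(0xf0,0x4f) -> 0xa1
vd[3] sub(0xbb,0x9f) -> 0x1c
vd[4] sub(0x1e,0x59) -> 0xffc5
vd[5] tail/keep -> 0x15
vd[6] tail/keep -> 0x7e
vd[7] tail/keep -> 0xb1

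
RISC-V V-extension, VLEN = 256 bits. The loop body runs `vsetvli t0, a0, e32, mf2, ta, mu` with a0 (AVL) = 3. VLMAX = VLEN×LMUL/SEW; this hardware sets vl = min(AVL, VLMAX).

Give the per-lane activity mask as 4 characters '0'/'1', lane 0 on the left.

lanes per group: 256·1/2/32 = 4
vl = min(AVL, VLMAX) = min(3, 4) = 3
bits (lane 0 leftmost): 1110

predicate = 1110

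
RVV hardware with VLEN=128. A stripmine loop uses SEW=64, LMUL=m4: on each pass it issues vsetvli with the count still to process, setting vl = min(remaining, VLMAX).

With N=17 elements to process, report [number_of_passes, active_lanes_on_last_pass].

[iterations, last_vl] = [3, 1]

lanes per group: 128·4/64 = 8
17 elements at 8/iter → 3 passes, remainder 1 on the last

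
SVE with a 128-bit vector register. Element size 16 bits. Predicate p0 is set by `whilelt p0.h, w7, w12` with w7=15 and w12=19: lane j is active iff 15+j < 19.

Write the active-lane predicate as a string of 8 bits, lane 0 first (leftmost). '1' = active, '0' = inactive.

predicate = 11110000

lane count: 128 div 16 = 8
p0[j] = (15+j < 19); true for j=0..3 → 4 lanes set
bits (lane 0 leftmost): 11110000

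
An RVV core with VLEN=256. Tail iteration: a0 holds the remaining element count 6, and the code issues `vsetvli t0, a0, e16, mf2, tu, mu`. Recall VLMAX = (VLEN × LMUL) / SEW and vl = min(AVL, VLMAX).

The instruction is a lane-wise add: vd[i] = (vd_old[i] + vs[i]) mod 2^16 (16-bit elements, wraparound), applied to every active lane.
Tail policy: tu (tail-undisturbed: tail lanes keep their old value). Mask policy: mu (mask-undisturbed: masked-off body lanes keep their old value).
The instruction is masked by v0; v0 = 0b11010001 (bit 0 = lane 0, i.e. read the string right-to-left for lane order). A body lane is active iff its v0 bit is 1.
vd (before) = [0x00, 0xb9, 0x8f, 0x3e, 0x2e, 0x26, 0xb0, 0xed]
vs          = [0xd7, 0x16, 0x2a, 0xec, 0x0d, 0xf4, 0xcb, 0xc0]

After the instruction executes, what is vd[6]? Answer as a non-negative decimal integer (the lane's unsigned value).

vd[6] = 176

VLMAX = (256 × 1/2) / 16 = 8 lanes
vl = min(AVL, VLMAX) = min(6, 8) = 6
[0] add(0x00,0xd7) = 0xd7
[1] mask-off/keep = 0xb9
[2] mask-off/keep = 0x8f
[3] mask-off/keep = 0x3e
[4] add(0x2e,0x0d) = 0x3b
[5] mask-off/keep = 0x26
[6] tail/keep = 0xb0
[7] tail/keep = 0xed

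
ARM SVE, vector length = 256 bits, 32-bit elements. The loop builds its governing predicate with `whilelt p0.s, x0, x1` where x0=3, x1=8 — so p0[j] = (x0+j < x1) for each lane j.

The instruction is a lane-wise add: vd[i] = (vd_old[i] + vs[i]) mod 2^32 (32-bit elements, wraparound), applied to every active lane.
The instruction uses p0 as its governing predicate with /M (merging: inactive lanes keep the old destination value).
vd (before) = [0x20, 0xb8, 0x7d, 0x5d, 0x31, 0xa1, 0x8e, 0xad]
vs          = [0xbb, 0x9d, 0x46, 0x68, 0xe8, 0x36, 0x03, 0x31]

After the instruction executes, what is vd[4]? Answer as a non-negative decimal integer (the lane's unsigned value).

register lanes = 256/32 = 8
active while 3+j < 8, i.e. j ∈ [0,5) capped at 8 ⇒ 5
[0] add(0x20,0xbb) = 0xdb
[1] add(0xb8,0x9d) = 0x155
[2] add(0x7d,0x46) = 0xc3
[3] add(0x5d,0x68) = 0xc5
[4] add(0x31,0xe8) = 0x119
[5] tail/keep = 0xa1
[6] tail/keep = 0x8e
[7] tail/keep = 0xad

vd[4] = 281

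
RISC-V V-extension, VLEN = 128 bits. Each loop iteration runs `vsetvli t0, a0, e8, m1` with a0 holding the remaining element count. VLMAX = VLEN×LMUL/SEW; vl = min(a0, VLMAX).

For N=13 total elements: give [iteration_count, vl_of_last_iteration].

VLMAX = VLEN×LMUL/SEW = 128×1/8 = 16
iterations = ceil(13/16) = 1; final-pass vl = 13

[iterations, last_vl] = [1, 13]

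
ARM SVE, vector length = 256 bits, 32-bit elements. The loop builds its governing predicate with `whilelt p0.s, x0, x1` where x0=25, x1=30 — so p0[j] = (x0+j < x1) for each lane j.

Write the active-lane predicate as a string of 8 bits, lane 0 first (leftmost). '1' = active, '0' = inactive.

predicate = 11111000

register lanes = 256/32 = 8
active while 25+j < 30, i.e. j ∈ [0,5) capped at 8 ⇒ 5
bits (lane 0 leftmost): 11111000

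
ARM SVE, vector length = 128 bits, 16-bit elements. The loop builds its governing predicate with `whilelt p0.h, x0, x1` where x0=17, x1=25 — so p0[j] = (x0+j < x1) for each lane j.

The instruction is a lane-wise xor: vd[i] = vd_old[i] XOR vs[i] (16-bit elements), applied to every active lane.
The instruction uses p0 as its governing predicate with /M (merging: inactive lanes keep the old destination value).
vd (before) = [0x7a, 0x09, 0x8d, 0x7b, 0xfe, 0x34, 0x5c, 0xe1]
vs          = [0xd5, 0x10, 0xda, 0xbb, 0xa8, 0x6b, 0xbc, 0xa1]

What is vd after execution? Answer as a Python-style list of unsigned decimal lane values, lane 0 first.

lane count: 128 div 16 = 8
active while 17+j < 25, i.e. j ∈ [0,8) capped at 8 ⇒ 8
  i=0: xor(0x7a,0xd5) → 175
  i=1: xor(0x09,0x10) → 25
  i=2: xor(0x8d,0xda) → 87
  i=3: xor(0x7b,0xbb) → 192
  i=4: xor(0xfe,0xa8) → 86
  i=5: xor(0x34,0x6b) → 95
  i=6: xor(0x5c,0xbc) → 224
  i=7: xor(0xe1,0xa1) → 64

vd = [175, 25, 87, 192, 86, 95, 224, 64]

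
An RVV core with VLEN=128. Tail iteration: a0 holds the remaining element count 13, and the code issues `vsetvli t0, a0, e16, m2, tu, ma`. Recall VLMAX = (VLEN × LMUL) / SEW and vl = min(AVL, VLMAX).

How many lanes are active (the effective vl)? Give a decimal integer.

VLMAX = (128 × 2) / 16 = 16 lanes
vl ← min(13, 16) = 13

vl = 13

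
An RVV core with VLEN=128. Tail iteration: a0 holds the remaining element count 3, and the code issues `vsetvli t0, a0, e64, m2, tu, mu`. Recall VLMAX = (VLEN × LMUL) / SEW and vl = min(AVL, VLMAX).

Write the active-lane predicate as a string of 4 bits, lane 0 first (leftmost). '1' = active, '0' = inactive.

predicate = 1110

VLMAX = VLEN×LMUL/SEW = 128×2/64 = 4
AVL=3 ≤ VLMAX=4, so vl = 3
bits (lane 0 leftmost): 1110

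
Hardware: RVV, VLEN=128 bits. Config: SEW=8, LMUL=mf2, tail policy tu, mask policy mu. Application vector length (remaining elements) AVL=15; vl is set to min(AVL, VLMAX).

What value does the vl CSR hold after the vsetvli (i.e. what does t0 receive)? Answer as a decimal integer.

vl = 8

VLMAX = VLEN×LMUL/SEW = 128×1/2/8 = 8
AVL=15 > VLMAX=8, so vl = 8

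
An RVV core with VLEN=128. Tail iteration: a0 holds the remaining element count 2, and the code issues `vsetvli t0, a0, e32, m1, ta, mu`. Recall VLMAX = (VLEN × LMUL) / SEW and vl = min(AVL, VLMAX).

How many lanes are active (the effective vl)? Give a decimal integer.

vl = 2

VLMAX = (128 × 1) / 32 = 4 lanes
vl ← min(2, 4) = 2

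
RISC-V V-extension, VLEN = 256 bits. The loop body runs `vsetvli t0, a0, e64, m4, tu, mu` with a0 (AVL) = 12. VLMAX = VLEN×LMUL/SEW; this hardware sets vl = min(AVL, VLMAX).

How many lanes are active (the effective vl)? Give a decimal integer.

vl = 12

VLMAX = (256 × 4) / 64 = 16 lanes
vl ← min(12, 16) = 12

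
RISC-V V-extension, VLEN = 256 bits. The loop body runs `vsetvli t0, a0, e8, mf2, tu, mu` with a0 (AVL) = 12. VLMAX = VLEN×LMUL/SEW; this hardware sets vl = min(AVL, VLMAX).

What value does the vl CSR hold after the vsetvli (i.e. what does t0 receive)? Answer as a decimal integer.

vl = 12

lanes per group: 256·1/2/8 = 16
AVL=12 ≤ VLMAX=16, so vl = 12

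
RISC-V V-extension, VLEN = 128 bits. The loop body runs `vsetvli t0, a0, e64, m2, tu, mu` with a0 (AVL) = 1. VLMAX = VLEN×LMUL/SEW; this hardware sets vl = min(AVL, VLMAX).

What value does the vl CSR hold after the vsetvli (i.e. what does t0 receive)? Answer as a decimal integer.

vl = 1

VLMAX = VLEN×LMUL/SEW = 128×2/64 = 4
AVL=1 ≤ VLMAX=4, so vl = 1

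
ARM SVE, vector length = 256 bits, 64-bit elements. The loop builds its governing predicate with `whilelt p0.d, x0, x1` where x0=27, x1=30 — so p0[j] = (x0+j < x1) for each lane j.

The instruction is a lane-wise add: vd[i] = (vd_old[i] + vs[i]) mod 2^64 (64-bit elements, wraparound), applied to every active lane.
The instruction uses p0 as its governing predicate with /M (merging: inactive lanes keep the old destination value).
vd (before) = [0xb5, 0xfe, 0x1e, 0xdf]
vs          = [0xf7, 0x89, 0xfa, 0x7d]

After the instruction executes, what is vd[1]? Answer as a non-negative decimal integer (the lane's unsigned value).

256-bit reg / 64-bit elem → 4 lanes
whilelt: lane j active iff 27+j < 30 → j < 3 → 3 active
[0] add(0xb5,0xf7) = 0x1ac
[1] add(0xfe,0x89) = 0x187
[2] add(0x1e,0xfa) = 0x118
[3] tail/keep = 0xdf

vd[1] = 391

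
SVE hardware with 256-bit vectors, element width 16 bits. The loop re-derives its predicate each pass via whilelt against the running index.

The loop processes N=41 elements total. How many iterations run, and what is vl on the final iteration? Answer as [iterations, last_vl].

[iterations, last_vl] = [3, 9]

256-bit reg / 16-bit elem → 16 lanes
N=41: ⌈41/16⌉ = 3 iters; last vl = 41 − 2×16 = 9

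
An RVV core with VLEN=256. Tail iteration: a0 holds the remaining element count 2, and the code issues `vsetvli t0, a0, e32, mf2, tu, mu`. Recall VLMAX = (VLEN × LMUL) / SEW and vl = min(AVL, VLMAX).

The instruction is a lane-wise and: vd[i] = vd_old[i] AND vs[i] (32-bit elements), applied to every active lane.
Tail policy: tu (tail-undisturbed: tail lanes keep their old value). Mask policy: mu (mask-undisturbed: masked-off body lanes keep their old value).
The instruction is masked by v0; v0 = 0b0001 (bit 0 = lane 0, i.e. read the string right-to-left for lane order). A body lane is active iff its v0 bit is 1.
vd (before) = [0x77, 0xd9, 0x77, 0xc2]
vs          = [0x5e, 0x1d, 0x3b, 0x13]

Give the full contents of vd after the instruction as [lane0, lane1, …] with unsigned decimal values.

vd = [86, 217, 119, 194]

VLMAX = (256 × 1/2) / 32 = 4 lanes
AVL=2 ≤ VLMAX=4, so vl = 2
  i=0: and(0x77,0x5e) → 86
  i=1: mask-off/keep → 217
  i=2: tail/keep → 119
  i=3: tail/keep → 194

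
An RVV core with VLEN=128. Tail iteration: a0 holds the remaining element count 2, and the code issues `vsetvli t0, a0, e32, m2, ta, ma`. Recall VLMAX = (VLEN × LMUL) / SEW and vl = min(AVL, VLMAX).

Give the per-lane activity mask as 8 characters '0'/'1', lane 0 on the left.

VLMAX = (128 × 2) / 32 = 8 lanes
vl ← min(2, 8) = 2
bits (lane 0 leftmost): 11000000

predicate = 11000000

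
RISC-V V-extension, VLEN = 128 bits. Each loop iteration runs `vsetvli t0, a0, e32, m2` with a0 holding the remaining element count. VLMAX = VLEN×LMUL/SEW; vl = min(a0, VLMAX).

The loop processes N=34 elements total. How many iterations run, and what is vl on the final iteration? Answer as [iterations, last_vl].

[iterations, last_vl] = [5, 2]

lanes per group: 128·2/32 = 8
N=34: ⌈34/8⌉ = 5 iters; last vl = 34 − 4×8 = 2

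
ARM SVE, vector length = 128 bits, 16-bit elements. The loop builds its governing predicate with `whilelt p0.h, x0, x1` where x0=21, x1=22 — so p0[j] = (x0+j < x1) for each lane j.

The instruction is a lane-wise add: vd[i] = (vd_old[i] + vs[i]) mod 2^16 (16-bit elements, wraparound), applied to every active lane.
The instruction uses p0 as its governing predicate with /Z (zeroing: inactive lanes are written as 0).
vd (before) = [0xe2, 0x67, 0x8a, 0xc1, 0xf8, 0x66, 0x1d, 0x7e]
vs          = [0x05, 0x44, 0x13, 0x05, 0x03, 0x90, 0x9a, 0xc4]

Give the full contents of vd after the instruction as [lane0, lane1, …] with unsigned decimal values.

register lanes = 128/16 = 8
active while 21+j < 22, i.e. j ∈ [0,1) capped at 8 ⇒ 1
vd[0] add(0xe2,0x05) -> 0xe7
vd[1] tail/zero -> 0x00
vd[2] tail/zero -> 0x00
vd[3] tail/zero -> 0x00
vd[4] tail/zero -> 0x00
vd[5] tail/zero -> 0x00
vd[6] tail/zero -> 0x00
vd[7] tail/zero -> 0x00

vd = [231, 0, 0, 0, 0, 0, 0, 0]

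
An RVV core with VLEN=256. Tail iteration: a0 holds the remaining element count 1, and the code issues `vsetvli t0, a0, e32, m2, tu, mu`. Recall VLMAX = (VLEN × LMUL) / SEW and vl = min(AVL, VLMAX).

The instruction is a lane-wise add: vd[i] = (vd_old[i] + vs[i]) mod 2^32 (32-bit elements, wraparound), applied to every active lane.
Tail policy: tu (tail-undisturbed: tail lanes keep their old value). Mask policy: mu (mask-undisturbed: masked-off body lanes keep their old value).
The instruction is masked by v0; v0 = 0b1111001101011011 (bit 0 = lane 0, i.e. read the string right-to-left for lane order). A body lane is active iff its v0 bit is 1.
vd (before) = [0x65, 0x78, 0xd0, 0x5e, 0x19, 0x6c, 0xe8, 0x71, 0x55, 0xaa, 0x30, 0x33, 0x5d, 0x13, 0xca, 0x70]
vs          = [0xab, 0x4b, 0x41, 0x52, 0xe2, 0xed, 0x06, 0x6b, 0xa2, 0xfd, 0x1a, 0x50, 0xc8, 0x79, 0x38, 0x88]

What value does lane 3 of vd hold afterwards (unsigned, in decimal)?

lanes per group: 256·2/32 = 16
AVL=1 ≤ VLMAX=16, so vl = 1
lane  0: add(0x65,0xab) ⇒ 0x110
lane  1: tail/keep ⇒ 0x78
lane  2: tail/keep ⇒ 0xd0
lane  3: tail/keep ⇒ 0x5e
lane  4: tail/keep ⇒ 0x19
lane  5: tail/keep ⇒ 0x6c
lane  6: tail/keep ⇒ 0xe8
lane  7: tail/keep ⇒ 0x71
lane  8: tail/keep ⇒ 0x55
lane  9: tail/keep ⇒ 0xaa
lane 10: tail/keep ⇒ 0x30
lane 11: tail/keep ⇒ 0x33
lane 12: tail/keep ⇒ 0x5d
lane 13: tail/keep ⇒ 0x13
lane 14: tail/keep ⇒ 0xca
lane 15: tail/keep ⇒ 0x70

vd[3] = 94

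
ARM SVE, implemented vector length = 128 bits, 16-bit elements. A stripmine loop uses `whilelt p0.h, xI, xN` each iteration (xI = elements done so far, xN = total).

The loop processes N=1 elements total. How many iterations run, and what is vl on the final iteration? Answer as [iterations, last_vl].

lane count: 128 div 16 = 8
iterations = ceil(1/8) = 1; final-pass vl = 1

[iterations, last_vl] = [1, 1]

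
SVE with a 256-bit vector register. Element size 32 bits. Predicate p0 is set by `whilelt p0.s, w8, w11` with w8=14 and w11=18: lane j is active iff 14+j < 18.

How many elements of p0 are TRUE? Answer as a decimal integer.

lane count: 256 div 32 = 8
whilelt: lane j active iff 14+j < 18 → j < 4 → 4 active

vl = 4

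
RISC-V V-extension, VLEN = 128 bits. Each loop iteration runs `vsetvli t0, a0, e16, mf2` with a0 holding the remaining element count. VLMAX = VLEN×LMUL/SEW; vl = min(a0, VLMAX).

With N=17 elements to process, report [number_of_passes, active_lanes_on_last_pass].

[iterations, last_vl] = [5, 1]

lanes per group: 128·1/2/16 = 4
17 elements at 4/iter → 5 passes, remainder 1 on the last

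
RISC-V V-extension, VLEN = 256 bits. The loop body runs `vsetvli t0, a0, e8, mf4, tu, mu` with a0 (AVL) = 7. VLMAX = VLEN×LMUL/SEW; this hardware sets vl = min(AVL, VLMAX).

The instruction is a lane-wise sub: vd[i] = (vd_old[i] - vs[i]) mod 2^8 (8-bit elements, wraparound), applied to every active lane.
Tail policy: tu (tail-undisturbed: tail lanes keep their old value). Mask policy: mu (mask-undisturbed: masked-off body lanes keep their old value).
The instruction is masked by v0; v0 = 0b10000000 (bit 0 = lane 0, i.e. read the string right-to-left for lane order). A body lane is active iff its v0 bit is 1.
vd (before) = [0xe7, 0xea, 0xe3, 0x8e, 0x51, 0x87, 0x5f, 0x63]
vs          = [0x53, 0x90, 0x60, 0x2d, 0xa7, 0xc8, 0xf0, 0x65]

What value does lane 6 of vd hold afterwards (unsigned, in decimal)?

VLMAX = VLEN×LMUL/SEW = 256×1/4/8 = 8
AVL=7 ≤ VLMAX=8, so vl = 7
vd[0] mask-off/keep -> 0xe7
vd[1] mask-off/keep -> 0xea
vd[2] mask-off/keep -> 0xe3
vd[3] mask-off/keep -> 0x8e
vd[4] mask-off/keep -> 0x51
vd[5] mask-off/keep -> 0x87
vd[6] mask-off/keep -> 0x5f
vd[7] tail/keep -> 0x63

vd[6] = 95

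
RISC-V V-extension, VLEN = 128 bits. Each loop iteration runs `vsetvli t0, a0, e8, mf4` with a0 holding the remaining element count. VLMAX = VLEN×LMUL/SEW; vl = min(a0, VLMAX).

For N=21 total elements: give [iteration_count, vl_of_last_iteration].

VLMAX = VLEN×LMUL/SEW = 128×1/4/8 = 4
N=21: ⌈21/4⌉ = 6 iters; last vl = 21 − 5×4 = 1

[iterations, last_vl] = [6, 1]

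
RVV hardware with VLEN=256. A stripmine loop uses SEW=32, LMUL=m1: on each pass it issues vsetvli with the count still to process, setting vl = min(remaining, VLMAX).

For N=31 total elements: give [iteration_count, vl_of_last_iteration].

[iterations, last_vl] = [4, 7]

lanes per group: 256·1/32 = 8
N=31: ⌈31/8⌉ = 4 iters; last vl = 31 − 3×8 = 7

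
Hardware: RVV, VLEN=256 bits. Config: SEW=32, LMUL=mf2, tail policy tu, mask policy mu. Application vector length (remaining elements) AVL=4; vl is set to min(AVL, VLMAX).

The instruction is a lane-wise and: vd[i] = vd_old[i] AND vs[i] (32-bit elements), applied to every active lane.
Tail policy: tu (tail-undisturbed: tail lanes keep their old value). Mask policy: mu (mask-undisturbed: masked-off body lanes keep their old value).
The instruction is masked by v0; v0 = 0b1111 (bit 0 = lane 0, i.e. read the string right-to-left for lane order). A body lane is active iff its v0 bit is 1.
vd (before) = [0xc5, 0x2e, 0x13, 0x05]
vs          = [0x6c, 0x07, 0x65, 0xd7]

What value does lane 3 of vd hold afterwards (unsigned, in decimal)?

vd[3] = 5

VLMAX = (256 × 1/2) / 32 = 4 lanes
vl = min(AVL, VLMAX) = min(4, 4) = 4
lane  0: and(0xc5,0x6c) ⇒ 0x44
lane  1: and(0x2e,0x07) ⇒ 0x06
lane  2: and(0x13,0x65) ⇒ 0x01
lane  3: and(0x05,0xd7) ⇒ 0x05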